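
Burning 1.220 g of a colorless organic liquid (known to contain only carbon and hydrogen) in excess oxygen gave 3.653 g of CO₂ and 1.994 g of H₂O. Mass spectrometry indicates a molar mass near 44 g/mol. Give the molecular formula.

mol C = 3.653 g CO₂ ÷ 44.009 g/mol = 0.083006 mol
mol H = 2 × 1.994 g H₂O ÷ 18.015 g/mol = 0.22137 mol
Divide by the smallest (0.083006 mol): C 1.000, H 2.667
Multiplying each by 3 gives whole numbers: C 3.00, H 8.00
Empirical formula: C3H8
Empirical-formula mass = 44.10 g/mol; 44 ÷ 44.10 ≈ 1, so the molecular formula is C3H8.

C3H8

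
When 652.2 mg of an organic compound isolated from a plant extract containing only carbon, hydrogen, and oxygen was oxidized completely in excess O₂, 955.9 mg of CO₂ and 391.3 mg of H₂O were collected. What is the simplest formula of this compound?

CH2O

mol C = 0.9559 g CO₂ ÷ 44.009 g/mol = 0.021721 mol
mol H = 2 × 0.3913 g H₂O ÷ 18.015 g/mol = 0.043442 mol
mass O = 0.6522 − (0.26089 + 0.043789) = 0.34753 g → mol O = 0.34753 ÷ 15.999 = 0.021722 mol
Divide by the smallest (0.021721 mol): C 1.000, H 2.000, O 1.000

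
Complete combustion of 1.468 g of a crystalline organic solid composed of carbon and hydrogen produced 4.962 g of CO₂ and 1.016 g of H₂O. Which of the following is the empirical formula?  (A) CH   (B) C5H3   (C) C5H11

(A) CH

mol C = 4.962 g CO₂ ÷ 44.009 g/mol = 0.11275 mol
mol H = 2 × 1.016 g H₂O ÷ 18.015 g/mol = 0.11279 mol
Divide by the smallest (0.11275 mol): C 1.000, H 1.000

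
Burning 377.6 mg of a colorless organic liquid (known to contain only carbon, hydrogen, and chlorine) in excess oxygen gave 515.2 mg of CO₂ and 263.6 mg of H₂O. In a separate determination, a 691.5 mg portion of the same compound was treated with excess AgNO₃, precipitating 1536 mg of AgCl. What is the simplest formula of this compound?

mol C = 0.5152 g CO₂ ÷ 44.009 g/mol = 0.011707 mol
mol H = 2 × 0.2636 g H₂O ÷ 18.015 g/mol = 0.029265 mol
From the AgCl data: mol Cl per gram of compound = (1.536 ÷ 143.318) ÷ 0.6915 = 0.015499 mol/g, so in the 0.3776 g combustion sample mol Cl = 0.0058523 mol
Divide by the smallest (0.0058523 mol): C 2.000, H 5.000, Cl 1.000

C2H5Cl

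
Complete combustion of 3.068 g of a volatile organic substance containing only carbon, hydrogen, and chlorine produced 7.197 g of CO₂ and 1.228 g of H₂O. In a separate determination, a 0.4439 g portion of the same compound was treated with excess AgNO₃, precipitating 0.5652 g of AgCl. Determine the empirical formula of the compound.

C6H5Cl

mol C = 7.197 g CO₂ ÷ 44.009 g/mol = 0.16353 mol
mol H = 2 × 1.228 g H₂O ÷ 18.015 g/mol = 0.13633 mol
From the AgCl data: mol Cl per gram of compound = (0.5652 ÷ 143.318) ÷ 0.4439 = 0.0088842 mol/g, so in the 3.068 g combustion sample mol Cl = 0.027257 mol
Divide by the smallest (0.027257 mol): C 6.000, H 5.002, Cl 1.000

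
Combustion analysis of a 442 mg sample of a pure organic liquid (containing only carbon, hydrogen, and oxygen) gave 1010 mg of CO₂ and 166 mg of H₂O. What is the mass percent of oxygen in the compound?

mol C = 1.01 g CO₂ ÷ 44.009 g/mol = 0.02295 mol
mol H = 2 × 0.166 g H₂O ÷ 18.015 g/mol = 0.01843 mol
mass O = 0.442 − (0.2757 + 0.01858) = 0.1478 g → mol O = 0.1478 ÷ 15.999 = 0.009236 mol
mass % O = 0.1478 g ÷ 0.442 g × 100%

33.4%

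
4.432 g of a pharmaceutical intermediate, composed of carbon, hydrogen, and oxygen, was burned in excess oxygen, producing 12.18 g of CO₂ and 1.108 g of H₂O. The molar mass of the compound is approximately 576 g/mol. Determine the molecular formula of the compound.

mol C = 12.18 g CO₂ ÷ 44.009 g/mol = 0.27676 mol
mol H = 2 × 1.108 g H₂O ÷ 18.015 g/mol = 0.12301 mol
mass O = 4.432 − (3.3242 + 0.12399) = 0.98382 g → mol O = 0.98382 ÷ 15.999 = 0.061493 mol
Divide by the smallest (0.061493 mol): C 4.501, H 2.000, O 1.000
Multiplying each by 2 gives whole numbers: C 9.00, H 4.00, O 2.00
Empirical formula: C9H4O2
Empirical-formula mass = 144.13 g/mol; 576 ÷ 144.13 ≈ 4, so the molecular formula is C36H16O8.

C36H16O8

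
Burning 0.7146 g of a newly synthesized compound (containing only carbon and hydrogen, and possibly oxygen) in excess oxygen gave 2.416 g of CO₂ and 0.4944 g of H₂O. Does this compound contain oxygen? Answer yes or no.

no

mol C = 2.416 g CO₂ ÷ 44.009 g/mol = 0.054898 mol
mol H = 2 × 0.4944 g H₂O ÷ 18.015 g/mol = 0.054888 mol
C and H together account for 0.71470 g — essentially the entire 0.7146 g sample — so the compound contains no oxygen.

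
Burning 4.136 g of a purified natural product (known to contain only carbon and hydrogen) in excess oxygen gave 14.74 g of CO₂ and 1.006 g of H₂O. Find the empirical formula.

mol C = 14.74 g CO₂ ÷ 44.009 g/mol = 0.33493 mol
mol H = 2 × 1.006 g H₂O ÷ 18.015 g/mol = 0.11168 mol
Divide by the smallest (0.11168 mol): C 2.999, H 1.000

C3H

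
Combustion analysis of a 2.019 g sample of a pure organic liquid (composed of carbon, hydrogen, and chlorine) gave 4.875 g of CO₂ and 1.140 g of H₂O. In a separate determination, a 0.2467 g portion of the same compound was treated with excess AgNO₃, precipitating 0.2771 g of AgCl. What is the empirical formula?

C7H8Cl

mol C = 4.875 g CO₂ ÷ 44.009 g/mol = 0.11077 mol
mol H = 2 × 1.140 g H₂O ÷ 18.015 g/mol = 0.12656 mol
From the AgCl data: mol Cl per gram of compound = (0.2771 ÷ 143.318) ÷ 0.2467 = 0.0078373 mol/g, so in the 2.019 g combustion sample mol Cl = 0.015824 mol
Divide by the smallest (0.015824 mol): C 7.001, H 7.998, Cl 1.000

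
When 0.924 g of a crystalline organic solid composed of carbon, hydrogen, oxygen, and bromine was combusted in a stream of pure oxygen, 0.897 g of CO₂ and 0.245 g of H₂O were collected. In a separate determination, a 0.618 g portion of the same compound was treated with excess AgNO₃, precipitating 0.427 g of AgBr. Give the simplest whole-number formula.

mol C = 0.897 g CO₂ ÷ 44.009 g/mol = 0.02038 mol
mol H = 2 × 0.245 g H₂O ÷ 18.015 g/mol = 0.02720 mol
From the AgBr data: mol Br per gram of compound = (0.427 ÷ 187.772) ÷ 0.618 = 0.003680 mol/g, so in the 0.924 g combustion sample mol Br = 0.003400 mol
mass O = 0.924 − (0.2448 + 0.02742 + 0.2717) = 0.3801 g → mol O = 0.3801 ÷ 15.999 = 0.02376 mol
Divide by the smallest (0.003400 mol): C 5.995, H 8.000, Br 1.000, O 6.988

C6H8BrO7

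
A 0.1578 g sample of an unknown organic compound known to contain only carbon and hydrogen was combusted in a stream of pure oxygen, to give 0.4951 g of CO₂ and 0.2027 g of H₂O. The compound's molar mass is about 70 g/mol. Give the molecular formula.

C5H10

mol C = 0.4951 g CO₂ ÷ 44.009 g/mol = 0.011250 mol
mol H = 2 × 0.2027 g H₂O ÷ 18.015 g/mol = 0.022503 mol
Divide by the smallest (0.011250 mol): C 1.000, H 2.000
Empirical formula: CH2
Empirical-formula mass = 14.03 g/mol; 70 ÷ 14.03 ≈ 5, so the molecular formula is C5H10.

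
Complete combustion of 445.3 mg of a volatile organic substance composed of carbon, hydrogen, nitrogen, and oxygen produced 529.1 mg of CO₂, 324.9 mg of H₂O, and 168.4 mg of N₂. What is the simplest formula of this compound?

C2H6N2O

mol C = 0.5291 g CO₂ ÷ 44.009 g/mol = 0.012023 mol
mol H = 2 × 0.3249 g H₂O ÷ 18.015 g/mol = 0.036070 mol
mol N = 2 × 0.1684 g N₂ ÷ 28.014 g/mol = 0.012023 mol
mass O = 0.4453 − (0.14440 + 0.036359 + 0.16840) = 0.096139 g → mol O = 0.096139 ÷ 15.999 = 0.0060090 mol
Divide by the smallest (0.0060090 mol): C 2.001, H 6.003, N 2.001, O 1.000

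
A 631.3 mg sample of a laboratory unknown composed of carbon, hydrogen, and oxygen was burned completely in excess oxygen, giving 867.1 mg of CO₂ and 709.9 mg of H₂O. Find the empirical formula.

mol C = 0.8671 g CO₂ ÷ 44.009 g/mol = 0.019703 mol
mol H = 2 × 0.7099 g H₂O ÷ 18.015 g/mol = 0.078812 mol
mass O = 0.6313 − (0.23665 + 0.079443) = 0.31521 g → mol O = 0.31521 ÷ 15.999 = 0.019702 mol
Divide by the smallest (0.019702 mol): C 1.000, H 4.000, O 1.000

CH4O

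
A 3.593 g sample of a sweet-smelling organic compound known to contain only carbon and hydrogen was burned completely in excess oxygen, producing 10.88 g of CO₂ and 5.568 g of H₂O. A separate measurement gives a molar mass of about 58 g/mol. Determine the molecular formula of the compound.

mol C = 10.88 g CO₂ ÷ 44.009 g/mol = 0.24722 mol
mol H = 2 × 5.568 g H₂O ÷ 18.015 g/mol = 0.61815 mol
Divide by the smallest (0.24722 mol): C 1.000, H 2.500
Multiplying each by 2 gives whole numbers: C 2.00, H 5.00
Empirical formula: C2H5
Empirical-formula mass = 29.06 g/mol; 58 ÷ 29.06 ≈ 2, so the molecular formula is C4H10.

C4H10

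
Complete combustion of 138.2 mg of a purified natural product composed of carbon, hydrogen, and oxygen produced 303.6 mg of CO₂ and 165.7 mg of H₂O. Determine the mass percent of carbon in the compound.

59.96%

mol C = 0.3036 g CO₂ ÷ 44.009 g/mol = 0.0068986 mol
mol H = 2 × 0.1657 g H₂O ÷ 18.015 g/mol = 0.018396 mol
mass O = 0.1382 − (0.082859 + 0.018543) = 0.036798 g → mol O = 0.036798 ÷ 15.999 = 0.0023000 mol
mass % C = 0.082859 g ÷ 0.1382 g × 100%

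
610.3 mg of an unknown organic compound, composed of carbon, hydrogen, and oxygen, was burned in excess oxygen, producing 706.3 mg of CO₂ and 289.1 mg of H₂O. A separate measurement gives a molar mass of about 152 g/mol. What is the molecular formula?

C4H8O6

mol C = 0.7063 g CO₂ ÷ 44.009 g/mol = 0.016049 mol
mol H = 2 × 0.2891 g H₂O ÷ 18.015 g/mol = 0.032095 mol
mass O = 0.6103 − (0.19276 + 0.032352) = 0.38518 g → mol O = 0.38518 ÷ 15.999 = 0.024075 mol
Divide by the smallest (0.016049 mol): C 1.000, H 2.000, O 1.500
Multiplying each by 2 gives whole numbers: C 2.00, H 4.00, O 3.00
Empirical formula: C2H4O3
Empirical-formula mass = 76.05 g/mol; 152 ÷ 76.05 ≈ 2, so the molecular formula is C4H8O6.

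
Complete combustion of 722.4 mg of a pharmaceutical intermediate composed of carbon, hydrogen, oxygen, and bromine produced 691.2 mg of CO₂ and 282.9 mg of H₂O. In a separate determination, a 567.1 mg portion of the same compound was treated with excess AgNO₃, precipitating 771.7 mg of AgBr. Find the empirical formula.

mol C = 0.6912 g CO₂ ÷ 44.009 g/mol = 0.015706 mol
mol H = 2 × 0.2829 g H₂O ÷ 18.015 g/mol = 0.031407 mol
From the AgBr data: mol Br per gram of compound = (0.7717 ÷ 187.772) ÷ 0.5671 = 0.0072470 mol/g, so in the 0.7224 g combustion sample mol Br = 0.0052352 mol
mass O = 0.7224 − (0.18864 + 0.031658 + 0.41832) = 0.083782 g → mol O = 0.083782 ÷ 15.999 = 0.0052367 mol
Divide by the smallest (0.0052352 mol): C 3.000, H 5.999, Br 1.000, O 1.000

C3H6BrO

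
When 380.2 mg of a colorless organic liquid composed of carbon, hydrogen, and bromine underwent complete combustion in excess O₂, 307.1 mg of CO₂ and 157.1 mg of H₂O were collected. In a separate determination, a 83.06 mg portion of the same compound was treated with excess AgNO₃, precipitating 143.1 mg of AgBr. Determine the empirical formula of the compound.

mol C = 0.3071 g CO₂ ÷ 44.009 g/mol = 0.0069781 mol
mol H = 2 × 0.1571 g H₂O ÷ 18.015 g/mol = 0.017441 mol
From the AgBr data: mol Br per gram of compound = (0.1431 ÷ 187.772) ÷ 0.08306 = 0.0091752 mol/g, so in the 0.3802 g combustion sample mol Br = 0.0034884 mol
Divide by the smallest (0.0034884 mol): C 2.000, H 5.000, Br 1.000

C2H5Br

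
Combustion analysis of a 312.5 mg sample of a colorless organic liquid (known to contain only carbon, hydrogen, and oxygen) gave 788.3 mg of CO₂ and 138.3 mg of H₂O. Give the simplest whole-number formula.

C7H6O2

mol C = 0.7883 g CO₂ ÷ 44.009 g/mol = 0.017912 mol
mol H = 2 × 0.1383 g H₂O ÷ 18.015 g/mol = 0.015354 mol
mass O = 0.3125 − (0.21514 + 0.015477) = 0.081879 g → mol O = 0.081879 ÷ 15.999 = 0.0051178 mol
Divide by the smallest (0.0051178 mol): C 3.500, H 3.000, O 1.000
Multiplying each by 2 gives whole numbers: C 7.00, H 6.00, O 2.00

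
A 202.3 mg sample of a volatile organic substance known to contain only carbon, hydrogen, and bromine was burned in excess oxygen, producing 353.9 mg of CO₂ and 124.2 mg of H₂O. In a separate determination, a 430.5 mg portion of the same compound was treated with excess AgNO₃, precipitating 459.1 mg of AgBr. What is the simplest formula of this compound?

mol C = 0.3539 g CO₂ ÷ 44.009 g/mol = 0.0080415 mol
mol H = 2 × 0.1242 g H₂O ÷ 18.015 g/mol = 0.013789 mol
From the AgBr data: mol Br per gram of compound = (0.4591 ÷ 187.772) ÷ 0.4305 = 0.0056794 mol/g, so in the 0.2023 g combustion sample mol Br = 0.0011489 mol
Divide by the smallest (0.0011489 mol): C 6.999, H 12.001, Br 1.000

C7H12Br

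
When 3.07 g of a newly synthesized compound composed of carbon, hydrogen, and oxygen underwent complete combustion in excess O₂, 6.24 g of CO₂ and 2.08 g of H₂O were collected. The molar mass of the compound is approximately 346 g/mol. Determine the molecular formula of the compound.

C16H26O8

mol C = 6.24 g CO₂ ÷ 44.009 g/mol = 0.1418 mol
mol H = 2 × 2.08 g H₂O ÷ 18.015 g/mol = 0.2309 mol
mass O = 3.07 − (1.703 + 0.2328) = 1.134 g → mol O = 1.134 ÷ 15.999 = 0.07089 mol
Divide by the smallest (0.07089 mol): C 2.000, H 3.257, O 1.000
Multiplying each by 4 gives whole numbers: C 8.00, H 13.03, O 4.00
Empirical formula: C8H13O4
Empirical-formula mass = 173.19 g/mol; 346 ÷ 173.19 ≈ 2, so the molecular formula is C16H26O8.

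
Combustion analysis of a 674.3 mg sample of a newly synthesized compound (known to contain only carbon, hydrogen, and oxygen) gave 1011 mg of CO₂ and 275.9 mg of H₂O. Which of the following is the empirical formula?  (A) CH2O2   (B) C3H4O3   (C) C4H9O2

(B) C3H4O3

mol C = 1.011 g CO₂ ÷ 44.009 g/mol = 0.022973 mol
mol H = 2 × 0.2759 g H₂O ÷ 18.015 g/mol = 0.030630 mol
mass O = 0.6743 − (0.27592 + 0.030875) = 0.36750 g → mol O = 0.36750 ÷ 15.999 = 0.022970 mol
Divide by the smallest (0.022970 mol): C 1.000, H 1.333, O 1.000
Multiplying each by 3 gives whole numbers: C 3.00, H 4.00, O 3.00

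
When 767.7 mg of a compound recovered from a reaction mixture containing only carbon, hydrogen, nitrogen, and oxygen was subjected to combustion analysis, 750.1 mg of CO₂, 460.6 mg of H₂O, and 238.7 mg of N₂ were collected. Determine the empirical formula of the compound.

CH3NO

mol C = 0.7501 g CO₂ ÷ 44.009 g/mol = 0.017044 mol
mol H = 2 × 0.4606 g H₂O ÷ 18.015 g/mol = 0.051135 mol
mol N = 2 × 0.2387 g N₂ ÷ 28.014 g/mol = 0.017041 mol
mass O = 0.7677 − (0.20472 + 0.051544 + 0.23870) = 0.27274 g → mol O = 0.27274 ÷ 15.999 = 0.017047 mol
Divide by the smallest (0.017041 mol): C 1.000, H 3.001, N 1.000, O 1.000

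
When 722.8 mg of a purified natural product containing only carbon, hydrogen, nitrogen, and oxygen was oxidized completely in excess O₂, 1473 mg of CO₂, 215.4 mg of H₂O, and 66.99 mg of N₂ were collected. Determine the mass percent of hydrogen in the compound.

mol C = 1.473 g CO₂ ÷ 44.009 g/mol = 0.033470 mol
mol H = 2 × 0.2154 g H₂O ÷ 18.015 g/mol = 0.023913 mol
mol N = 2 × 0.06699 g N₂ ÷ 28.014 g/mol = 0.0047826 mol
mass O = 0.7228 − (0.40201 + 0.024105 + 0.066990) = 0.22969 g → mol O = 0.22969 ÷ 15.999 = 0.014357 mol
mass % H = 0.024105 g ÷ 0.7228 g × 100%

3.33%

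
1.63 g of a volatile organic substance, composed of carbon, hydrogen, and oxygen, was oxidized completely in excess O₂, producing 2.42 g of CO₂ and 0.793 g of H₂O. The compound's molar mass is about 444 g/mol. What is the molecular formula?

mol C = 2.42 g CO₂ ÷ 44.009 g/mol = 0.05499 mol
mol H = 2 × 0.793 g H₂O ÷ 18.015 g/mol = 0.08804 mol
mass O = 1.63 − (0.6605 + 0.08874) = 0.8808 g → mol O = 0.8808 ÷ 15.999 = 0.05505 mol
Divide by the smallest (0.05499 mol): C 1.000, H 1.601, O 1.001
Multiplying each by 5 gives whole numbers: C 5.00, H 8.01, O 5.01
Empirical formula: C5H8O5
Empirical-formula mass = 148.11 g/mol; 444 ÷ 148.11 ≈ 3, so the molecular formula is C15H24O15.

C15H24O15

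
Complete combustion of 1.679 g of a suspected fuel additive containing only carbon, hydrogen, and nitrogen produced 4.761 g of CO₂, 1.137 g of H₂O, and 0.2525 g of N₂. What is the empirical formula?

mol C = 4.761 g CO₂ ÷ 44.009 g/mol = 0.10818 mol
mol H = 2 × 1.137 g H₂O ÷ 18.015 g/mol = 0.12623 mol
mol N = 2 × 0.2525 g N₂ ÷ 28.014 g/mol = 0.018027 mol
Divide by the smallest (0.018027 mol): C 6.001, H 7.002, N 1.000

C6H7N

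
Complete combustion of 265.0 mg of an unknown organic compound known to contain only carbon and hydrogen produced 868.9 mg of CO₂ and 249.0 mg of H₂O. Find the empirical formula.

mol C = 0.8689 g CO₂ ÷ 44.009 g/mol = 0.019744 mol
mol H = 2 × 0.2490 g H₂O ÷ 18.015 g/mol = 0.027644 mol
Divide by the smallest (0.019744 mol): C 1.000, H 1.400
Multiplying each by 5 gives whole numbers: C 5.00, H 7.00

C5H7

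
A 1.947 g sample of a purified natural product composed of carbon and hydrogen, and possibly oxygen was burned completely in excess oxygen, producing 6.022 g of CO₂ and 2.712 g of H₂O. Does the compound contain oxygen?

mol C = 6.022 g CO₂ ÷ 44.009 g/mol = 0.13684 mol
mol H = 2 × 2.712 g H₂O ÷ 18.015 g/mol = 0.30108 mol
C and H together account for 1.9470 g — essentially the entire 1.947 g sample — so the compound contains no oxygen.

no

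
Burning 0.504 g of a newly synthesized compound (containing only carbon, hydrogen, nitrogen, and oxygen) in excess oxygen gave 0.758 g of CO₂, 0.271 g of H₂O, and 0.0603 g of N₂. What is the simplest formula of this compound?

C4H7NO3

mol C = 0.758 g CO₂ ÷ 44.009 g/mol = 0.01722 mol
mol H = 2 × 0.271 g H₂O ÷ 18.015 g/mol = 0.03009 mol
mol N = 2 × 0.0603 g N₂ ÷ 28.014 g/mol = 0.004305 mol
mass O = 0.504 − (0.2069 + 0.03033 + 0.06030) = 0.2065 g → mol O = 0.2065 ÷ 15.999 = 0.01291 mol
Divide by the smallest (0.004305 mol): C 4.001, H 6.989, N 1.000, O 2.998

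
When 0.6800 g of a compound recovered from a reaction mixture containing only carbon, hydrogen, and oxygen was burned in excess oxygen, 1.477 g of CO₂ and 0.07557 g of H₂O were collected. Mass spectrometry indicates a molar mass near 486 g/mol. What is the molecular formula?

C24H6O12

mol C = 1.477 g CO₂ ÷ 44.009 g/mol = 0.033561 mol
mol H = 2 × 0.07557 g H₂O ÷ 18.015 g/mol = 0.0083897 mol
mass O = 0.6800 − (0.40310 + 0.0084568) = 0.26844 g → mol O = 0.26844 ÷ 15.999 = 0.016778 mol
Divide by the smallest (0.0083897 mol): C 4.000, H 1.000, O 2.000
Empirical formula: C4HO2
Empirical-formula mass = 81.05 g/mol; 486 ÷ 81.05 ≈ 6, so the molecular formula is C24H6O12.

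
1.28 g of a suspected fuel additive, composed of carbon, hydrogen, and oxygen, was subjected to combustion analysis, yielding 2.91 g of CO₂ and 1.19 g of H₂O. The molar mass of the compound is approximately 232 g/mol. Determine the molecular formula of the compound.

C12H24O4

mol C = 2.91 g CO₂ ÷ 44.009 g/mol = 0.06612 mol
mol H = 2 × 1.19 g H₂O ÷ 18.015 g/mol = 0.1321 mol
mass O = 1.28 − (0.7942 + 0.1332) = 0.3526 g → mol O = 0.3526 ÷ 15.999 = 0.02204 mol
Divide by the smallest (0.02204 mol): C 3.000, H 5.994, O 1.000
Empirical formula: C3H6O
Empirical-formula mass = 58.08 g/mol; 232 ÷ 58.08 ≈ 4, so the molecular formula is C12H24O4.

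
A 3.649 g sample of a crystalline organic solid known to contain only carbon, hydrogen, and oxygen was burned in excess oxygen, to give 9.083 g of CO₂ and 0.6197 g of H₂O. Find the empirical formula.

C3HO

mol C = 9.083 g CO₂ ÷ 44.009 g/mol = 0.20639 mol
mol H = 2 × 0.6197 g H₂O ÷ 18.015 g/mol = 0.068798 mol
mass O = 3.649 − (2.4789 + 0.069349) = 1.1007 g → mol O = 1.1007 ÷ 15.999 = 0.068798 mol
Divide by the smallest (0.068798 mol): C 3.000, H 1.000, O 1.000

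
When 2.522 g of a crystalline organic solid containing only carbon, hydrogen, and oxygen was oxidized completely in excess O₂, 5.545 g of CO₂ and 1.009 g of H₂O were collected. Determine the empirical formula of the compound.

C9H8O4

mol C = 5.545 g CO₂ ÷ 44.009 g/mol = 0.12600 mol
mol H = 2 × 1.009 g H₂O ÷ 18.015 g/mol = 0.11202 mol
mass O = 2.522 − (1.5133 + 0.11291) = 0.89574 g → mol O = 0.89574 ÷ 15.999 = 0.055987 mol
Divide by the smallest (0.055987 mol): C 2.250, H 2.001, O 1.000
Multiplying each by 4 gives whole numbers: C 9.00, H 8.00, O 4.00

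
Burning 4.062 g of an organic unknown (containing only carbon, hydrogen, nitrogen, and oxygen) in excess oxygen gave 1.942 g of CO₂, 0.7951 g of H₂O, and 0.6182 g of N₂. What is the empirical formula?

CH2NO4

mol C = 1.942 g CO₂ ÷ 44.009 g/mol = 0.044127 mol
mol H = 2 × 0.7951 g H₂O ÷ 18.015 g/mol = 0.088271 mol
mol N = 2 × 0.6182 g N₂ ÷ 28.014 g/mol = 0.044135 mol
mass O = 4.062 − (0.53001 + 0.088977 + 0.61820) = 2.8248 g → mol O = 2.8248 ÷ 15.999 = 0.17656 mol
Divide by the smallest (0.044127 mol): C 1.000, H 2.000, N 1.000, O 4.001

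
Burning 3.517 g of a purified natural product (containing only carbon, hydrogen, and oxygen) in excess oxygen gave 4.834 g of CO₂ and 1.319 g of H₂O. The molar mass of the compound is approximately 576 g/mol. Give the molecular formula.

C18H24O21

mol C = 4.834 g CO₂ ÷ 44.009 g/mol = 0.10984 mol
mol H = 2 × 1.319 g H₂O ÷ 18.015 g/mol = 0.14643 mol
mass O = 3.517 − (1.3193 + 0.14760) = 2.0501 g → mol O = 2.0501 ÷ 15.999 = 0.12814 mol
Divide by the smallest (0.10984 mol): C 1.000, H 1.333, O 1.167
Multiplying each by 6 gives whole numbers: C 6.00, H 8.00, O 7.00
Empirical formula: C6H8O7
Empirical-formula mass = 192.12 g/mol; 576 ÷ 192.12 ≈ 3, so the molecular formula is C18H24O21.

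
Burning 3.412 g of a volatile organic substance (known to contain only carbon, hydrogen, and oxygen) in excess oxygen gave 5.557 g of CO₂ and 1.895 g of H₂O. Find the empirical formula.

C6H10O5

mol C = 5.557 g CO₂ ÷ 44.009 g/mol = 0.12627 mol
mol H = 2 × 1.895 g H₂O ÷ 18.015 g/mol = 0.21038 mol
mass O = 3.412 − (1.5166 + 0.21206) = 1.6833 g → mol O = 1.6833 ÷ 15.999 = 0.10521 mol
Divide by the smallest (0.10521 mol): C 1.200, H 2.000, O 1.000
Multiplying each by 5 gives whole numbers: C 6.00, H 10.00, O 5.00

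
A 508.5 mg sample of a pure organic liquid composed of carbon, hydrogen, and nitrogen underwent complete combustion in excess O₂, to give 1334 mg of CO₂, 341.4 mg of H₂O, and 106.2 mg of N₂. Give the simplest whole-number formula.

C4H5N

mol C = 1.334 g CO₂ ÷ 44.009 g/mol = 0.030312 mol
mol H = 2 × 0.3414 g H₂O ÷ 18.015 g/mol = 0.037902 mol
mol N = 2 × 0.1062 g N₂ ÷ 28.014 g/mol = 0.0075819 mol
Divide by the smallest (0.0075819 mol): C 3.998, H 4.999, N 1.000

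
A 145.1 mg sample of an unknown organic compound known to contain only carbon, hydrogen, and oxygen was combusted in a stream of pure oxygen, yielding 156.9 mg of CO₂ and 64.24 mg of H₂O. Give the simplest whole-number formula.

C3H6O5

mol C = 0.1569 g CO₂ ÷ 44.009 g/mol = 0.0035652 mol
mol H = 2 × 0.06424 g H₂O ÷ 18.015 g/mol = 0.0071318 mol
mass O = 0.1451 − (0.042821 + 0.0071889) = 0.095090 g → mol O = 0.095090 ÷ 15.999 = 0.0059435 mol
Divide by the smallest (0.0035652 mol): C 1.000, H 2.000, O 1.667
Multiplying each by 3 gives whole numbers: C 3.00, H 6.00, O 5.00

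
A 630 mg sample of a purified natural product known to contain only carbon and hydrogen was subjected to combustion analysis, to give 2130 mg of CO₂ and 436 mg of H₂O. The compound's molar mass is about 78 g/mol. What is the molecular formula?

mol C = 2.13 g CO₂ ÷ 44.009 g/mol = 0.04840 mol
mol H = 2 × 0.436 g H₂O ÷ 18.015 g/mol = 0.04840 mol
Divide by the smallest (0.04840 mol): C 1.000, H 1.000
Empirical formula: CH
Empirical-formula mass = 13.02 g/mol; 78 ÷ 13.02 ≈ 6, so the molecular formula is C6H6.

C6H6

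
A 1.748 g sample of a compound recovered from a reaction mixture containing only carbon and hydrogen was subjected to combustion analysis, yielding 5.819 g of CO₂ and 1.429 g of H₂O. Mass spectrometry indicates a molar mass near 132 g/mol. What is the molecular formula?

mol C = 5.819 g CO₂ ÷ 44.009 g/mol = 0.13222 mol
mol H = 2 × 1.429 g H₂O ÷ 18.015 g/mol = 0.15865 mol
Divide by the smallest (0.13222 mol): C 1.000, H 1.200
Multiplying each by 5 gives whole numbers: C 5.00, H 6.00
Empirical formula: C5H6
Empirical-formula mass = 66.10 g/mol; 132 ÷ 66.10 ≈ 2, so the molecular formula is C10H12.

C10H12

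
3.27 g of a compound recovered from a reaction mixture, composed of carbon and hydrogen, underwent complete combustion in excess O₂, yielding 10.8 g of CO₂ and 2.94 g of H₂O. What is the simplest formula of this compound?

C3H4

mol C = 10.8 g CO₂ ÷ 44.009 g/mol = 0.2454 mol
mol H = 2 × 2.94 g H₂O ÷ 18.015 g/mol = 0.3264 mol
Divide by the smallest (0.2454 mol): C 1.000, H 1.330
Multiplying each by 3 gives whole numbers: C 3.00, H 3.99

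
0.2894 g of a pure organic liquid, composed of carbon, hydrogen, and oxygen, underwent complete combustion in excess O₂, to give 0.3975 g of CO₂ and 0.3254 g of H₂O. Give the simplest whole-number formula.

mol C = 0.3975 g CO₂ ÷ 44.009 g/mol = 0.0090322 mol
mol H = 2 × 0.3254 g H₂O ÷ 18.015 g/mol = 0.036125 mol
mass O = 0.2894 − (0.10849 + 0.036414) = 0.14450 g → mol O = 0.14450 ÷ 15.999 = 0.0090318 mol
Divide by the smallest (0.0090318 mol): C 1.000, H 4.000, O 1.000

CH4O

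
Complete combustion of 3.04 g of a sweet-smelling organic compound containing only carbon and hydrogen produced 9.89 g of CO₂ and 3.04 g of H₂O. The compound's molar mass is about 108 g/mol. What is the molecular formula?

C8H12

mol C = 9.89 g CO₂ ÷ 44.009 g/mol = 0.2247 mol
mol H = 2 × 3.04 g H₂O ÷ 18.015 g/mol = 0.3375 mol
Divide by the smallest (0.2247 mol): C 1.000, H 1.502
Multiplying each by 2 gives whole numbers: C 2.00, H 3.00
Empirical formula: C2H3
Empirical-formula mass = 27.05 g/mol; 108 ÷ 27.05 ≈ 4, so the molecular formula is C8H12.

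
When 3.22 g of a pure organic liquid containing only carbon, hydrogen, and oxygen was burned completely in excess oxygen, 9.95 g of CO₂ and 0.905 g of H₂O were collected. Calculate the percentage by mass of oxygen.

mol C = 9.95 g CO₂ ÷ 44.009 g/mol = 0.2261 mol
mol H = 2 × 0.905 g H₂O ÷ 18.015 g/mol = 0.1005 mol
mass O = 3.22 − (2.716 + 0.1013) = 0.4032 g → mol O = 0.4032 ÷ 15.999 = 0.02520 mol
mass % O = 0.4032 g ÷ 3.22 g × 100%

12.5%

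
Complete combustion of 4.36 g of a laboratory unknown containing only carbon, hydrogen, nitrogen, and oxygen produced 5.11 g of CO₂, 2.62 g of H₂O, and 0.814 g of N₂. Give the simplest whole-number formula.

mol C = 5.11 g CO₂ ÷ 44.009 g/mol = 0.1161 mol
mol H = 2 × 2.62 g H₂O ÷ 18.015 g/mol = 0.2909 mol
mol N = 2 × 0.814 g N₂ ÷ 28.014 g/mol = 0.05811 mol
mass O = 4.36 − (1.395 + 0.2932 + 0.8140) = 1.858 g → mol O = 1.858 ÷ 15.999 = 0.1161 mol
Divide by the smallest (0.05811 mol): C 1.998, H 5.005, N 1.000, O 1.999

C2H5NO2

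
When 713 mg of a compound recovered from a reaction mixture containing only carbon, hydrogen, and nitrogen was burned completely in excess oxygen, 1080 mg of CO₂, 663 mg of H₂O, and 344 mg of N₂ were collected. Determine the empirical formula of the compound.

CH3N

mol C = 1.08 g CO₂ ÷ 44.009 g/mol = 0.02454 mol
mol H = 2 × 0.663 g H₂O ÷ 18.015 g/mol = 0.07361 mol
mol N = 2 × 0.344 g N₂ ÷ 28.014 g/mol = 0.02456 mol
Divide by the smallest (0.02454 mol): C 1.000, H 2.999, N 1.001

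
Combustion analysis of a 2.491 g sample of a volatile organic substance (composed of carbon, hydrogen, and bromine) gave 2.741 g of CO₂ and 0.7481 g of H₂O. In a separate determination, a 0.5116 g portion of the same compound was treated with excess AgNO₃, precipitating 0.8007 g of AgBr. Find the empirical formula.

mol C = 2.741 g CO₂ ÷ 44.009 g/mol = 0.062283 mol
mol H = 2 × 0.7481 g H₂O ÷ 18.015 g/mol = 0.083053 mol
From the AgBr data: mol Br per gram of compound = (0.8007 ÷ 187.772) ÷ 0.5116 = 0.0083351 mol/g, so in the 2.491 g combustion sample mol Br = 0.020763 mol
Divide by the smallest (0.020763 mol): C 3.000, H 4.000, Br 1.000

C3H4Br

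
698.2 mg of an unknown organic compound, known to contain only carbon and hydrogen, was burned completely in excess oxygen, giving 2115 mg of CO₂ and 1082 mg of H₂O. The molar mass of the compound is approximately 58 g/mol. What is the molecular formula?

C4H10

mol C = 2.115 g CO₂ ÷ 44.009 g/mol = 0.048058 mol
mol H = 2 × 1.082 g H₂O ÷ 18.015 g/mol = 0.12012 mol
Divide by the smallest (0.048058 mol): C 1.000, H 2.500
Multiplying each by 2 gives whole numbers: C 2.00, H 5.00
Empirical formula: C2H5
Empirical-formula mass = 29.06 g/mol; 58 ÷ 29.06 ≈ 2, so the molecular formula is C4H10.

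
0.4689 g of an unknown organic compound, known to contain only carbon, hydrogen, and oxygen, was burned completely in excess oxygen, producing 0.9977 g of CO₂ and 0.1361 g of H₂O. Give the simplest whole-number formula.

C6H4O3

mol C = 0.9977 g CO₂ ÷ 44.009 g/mol = 0.022670 mol
mol H = 2 × 0.1361 g H₂O ÷ 18.015 g/mol = 0.015110 mol
mass O = 0.4689 − (0.27229 + 0.015231) = 0.18138 g → mol O = 0.18138 ÷ 15.999 = 0.011337 mol
Divide by the smallest (0.011337 mol): C 2.000, H 1.333, O 1.000
Multiplying each by 3 gives whole numbers: C 6.00, H 4.00, O 3.00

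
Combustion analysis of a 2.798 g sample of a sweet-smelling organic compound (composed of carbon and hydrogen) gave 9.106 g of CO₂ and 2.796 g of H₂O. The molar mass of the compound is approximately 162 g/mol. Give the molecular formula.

C12H18

mol C = 9.106 g CO₂ ÷ 44.009 g/mol = 0.20691 mol
mol H = 2 × 2.796 g H₂O ÷ 18.015 g/mol = 0.31041 mol
Divide by the smallest (0.20691 mol): C 1.000, H 1.500
Multiplying each by 2 gives whole numbers: C 2.00, H 3.00
Empirical formula: C2H3
Empirical-formula mass = 27.05 g/mol; 162 ÷ 27.05 ≈ 6, so the molecular formula is C12H18.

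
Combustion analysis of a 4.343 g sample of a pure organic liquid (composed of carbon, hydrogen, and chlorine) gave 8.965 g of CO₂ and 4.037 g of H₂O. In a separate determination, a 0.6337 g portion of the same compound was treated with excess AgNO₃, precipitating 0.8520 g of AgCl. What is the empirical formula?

C5H11Cl

mol C = 8.965 g CO₂ ÷ 44.009 g/mol = 0.20371 mol
mol H = 2 × 4.037 g H₂O ÷ 18.015 g/mol = 0.44818 mol
From the AgCl data: mol Cl per gram of compound = (0.8520 ÷ 143.318) ÷ 0.6337 = 0.0093811 mol/g, so in the 4.343 g combustion sample mol Cl = 0.040742 mol
Divide by the smallest (0.040742 mol): C 5.000, H 11.000, Cl 1.000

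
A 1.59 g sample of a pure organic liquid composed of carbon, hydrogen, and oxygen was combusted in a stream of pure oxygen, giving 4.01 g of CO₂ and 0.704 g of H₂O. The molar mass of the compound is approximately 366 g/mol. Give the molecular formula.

mol C = 4.01 g CO₂ ÷ 44.009 g/mol = 0.09112 mol
mol H = 2 × 0.704 g H₂O ÷ 18.015 g/mol = 0.07816 mol
mass O = 1.59 − (1.094 + 0.07878) = 0.4168 g → mol O = 0.4168 ÷ 15.999 = 0.02605 mol
Divide by the smallest (0.02605 mol): C 3.498, H 3.000, O 1.000
Multiplying each by 2 gives whole numbers: C 7.00, H 6.00, O 2.00
Empirical formula: C7H6O2
Empirical-formula mass = 122.12 g/mol; 366 ÷ 122.12 ≈ 3, so the molecular formula is C21H18O6.

C21H18O6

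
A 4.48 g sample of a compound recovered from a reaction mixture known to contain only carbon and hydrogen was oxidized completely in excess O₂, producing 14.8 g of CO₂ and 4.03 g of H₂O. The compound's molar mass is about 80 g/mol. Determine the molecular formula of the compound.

mol C = 14.8 g CO₂ ÷ 44.009 g/mol = 0.3363 mol
mol H = 2 × 4.03 g H₂O ÷ 18.015 g/mol = 0.4474 mol
Divide by the smallest (0.3363 mol): C 1.000, H 1.330
Multiplying each by 3 gives whole numbers: C 3.00, H 3.99
Empirical formula: C3H4
Empirical-formula mass = 40.06 g/mol; 80 ÷ 40.06 ≈ 2, so the molecular formula is C6H8.

C6H8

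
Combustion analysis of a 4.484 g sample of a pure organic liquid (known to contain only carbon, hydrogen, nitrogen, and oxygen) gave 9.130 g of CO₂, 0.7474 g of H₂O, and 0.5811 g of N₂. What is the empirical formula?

C5H2NO2

mol C = 9.130 g CO₂ ÷ 44.009 g/mol = 0.20746 mol
mol H = 2 × 0.7474 g H₂O ÷ 18.015 g/mol = 0.082975 mol
mol N = 2 × 0.5811 g N₂ ÷ 28.014 g/mol = 0.041486 mol
mass O = 4.484 − (2.4918 + 0.083639 + 0.58110) = 1.3275 g → mol O = 1.3275 ÷ 15.999 = 0.082973 mol
Divide by the smallest (0.041486 mol): C 5.001, H 2.000, N 1.000, O 2.000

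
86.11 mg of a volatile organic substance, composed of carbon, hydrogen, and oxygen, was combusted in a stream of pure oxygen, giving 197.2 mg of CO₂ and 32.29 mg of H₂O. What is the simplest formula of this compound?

mol C = 0.1972 g CO₂ ÷ 44.009 g/mol = 0.0044809 mol
mol H = 2 × 0.03229 g H₂O ÷ 18.015 g/mol = 0.0035848 mol
mass O = 0.08611 − (0.053820 + 0.0036135) = 0.028676 g → mol O = 0.028676 ÷ 15.999 = 0.0017924 mol
Divide by the smallest (0.0017924 mol): C 2.500, H 2.000, O 1.000
Multiplying each by 2 gives whole numbers: C 5.00, H 4.00, O 2.00

C5H4O2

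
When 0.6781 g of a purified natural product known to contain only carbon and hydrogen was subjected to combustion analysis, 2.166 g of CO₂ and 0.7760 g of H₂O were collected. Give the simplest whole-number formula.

C4H7

mol C = 2.166 g CO₂ ÷ 44.009 g/mol = 0.049217 mol
mol H = 2 × 0.7760 g H₂O ÷ 18.015 g/mol = 0.086150 mol
Divide by the smallest (0.049217 mol): C 1.000, H 1.750
Multiplying each by 4 gives whole numbers: C 4.00, H 7.00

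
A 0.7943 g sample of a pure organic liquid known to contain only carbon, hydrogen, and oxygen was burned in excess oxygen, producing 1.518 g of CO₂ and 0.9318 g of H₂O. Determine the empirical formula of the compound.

mol C = 1.518 g CO₂ ÷ 44.009 g/mol = 0.034493 mol
mol H = 2 × 0.9318 g H₂O ÷ 18.015 g/mol = 0.10345 mol
mass O = 0.7943 − (0.41429 + 0.10427) = 0.27573 g → mol O = 0.27573 ÷ 15.999 = 0.017234 mol
Divide by the smallest (0.017234 mol): C 2.001, H 6.002, O 1.000

C2H6O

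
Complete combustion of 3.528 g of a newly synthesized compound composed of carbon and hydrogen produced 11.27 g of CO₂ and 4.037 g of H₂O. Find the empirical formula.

C4H7

mol C = 11.27 g CO₂ ÷ 44.009 g/mol = 0.25608 mol
mol H = 2 × 4.037 g H₂O ÷ 18.015 g/mol = 0.44818 mol
Divide by the smallest (0.25608 mol): C 1.000, H 1.750
Multiplying each by 4 gives whole numbers: C 4.00, H 7.00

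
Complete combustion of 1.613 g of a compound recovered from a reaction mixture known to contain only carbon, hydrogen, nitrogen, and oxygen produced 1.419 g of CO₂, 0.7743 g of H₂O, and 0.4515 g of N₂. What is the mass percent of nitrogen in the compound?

mol C = 1.419 g CO₂ ÷ 44.009 g/mol = 0.032243 mol
mol H = 2 × 0.7743 g H₂O ÷ 18.015 g/mol = 0.085962 mol
mol N = 2 × 0.4515 g N₂ ÷ 28.014 g/mol = 0.032234 mol
mass O = 1.613 − (0.38728 + 0.086649 + 0.45150) = 0.68758 g → mol O = 0.68758 ÷ 15.999 = 0.042976 mol
mass % N = 0.45150 g ÷ 1.613 g × 100%

27.99%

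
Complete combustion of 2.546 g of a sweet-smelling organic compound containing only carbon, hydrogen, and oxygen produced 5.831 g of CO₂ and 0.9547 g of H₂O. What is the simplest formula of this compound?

mol C = 5.831 g CO₂ ÷ 44.009 g/mol = 0.13250 mol
mol H = 2 × 0.9547 g H₂O ÷ 18.015 g/mol = 0.10599 mol
mass O = 2.546 − (1.5914 + 0.10684) = 0.84776 g → mol O = 0.84776 ÷ 15.999 = 0.052988 mol
Divide by the smallest (0.052988 mol): C 2.500, H 2.000, O 1.000
Multiplying each by 2 gives whole numbers: C 5.00, H 4.00, O 2.00

C5H4O2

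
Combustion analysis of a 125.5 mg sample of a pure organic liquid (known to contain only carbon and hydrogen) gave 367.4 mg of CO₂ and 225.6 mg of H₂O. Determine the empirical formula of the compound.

mol C = 0.3674 g CO₂ ÷ 44.009 g/mol = 0.0083483 mol
mol H = 2 × 0.2256 g H₂O ÷ 18.015 g/mol = 0.025046 mol
Divide by the smallest (0.0083483 mol): C 1.000, H 3.000

CH3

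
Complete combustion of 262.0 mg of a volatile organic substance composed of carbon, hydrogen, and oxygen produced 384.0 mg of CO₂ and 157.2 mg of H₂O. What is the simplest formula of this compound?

CH2O

mol C = 0.3840 g CO₂ ÷ 44.009 g/mol = 0.0087255 mol
mol H = 2 × 0.1572 g H₂O ÷ 18.015 g/mol = 0.017452 mol
mass O = 0.2620 − (0.10480 + 0.017592) = 0.13961 g → mol O = 0.13961 ÷ 15.999 = 0.0087259 mol
Divide by the smallest (0.0087255 mol): C 1.000, H 2.000, O 1.000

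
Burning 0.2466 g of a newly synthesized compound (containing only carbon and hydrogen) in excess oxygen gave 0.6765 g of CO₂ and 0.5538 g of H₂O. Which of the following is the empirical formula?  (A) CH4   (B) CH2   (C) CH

mol C = 0.6765 g CO₂ ÷ 44.009 g/mol = 0.015372 mol
mol H = 2 × 0.5538 g H₂O ÷ 18.015 g/mol = 0.061482 mol
Divide by the smallest (0.015372 mol): C 1.000, H 4.000

(A) CH4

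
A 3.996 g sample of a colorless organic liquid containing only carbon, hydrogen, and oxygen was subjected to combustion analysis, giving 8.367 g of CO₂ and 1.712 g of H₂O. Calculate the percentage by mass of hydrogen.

mol C = 8.367 g CO₂ ÷ 44.009 g/mol = 0.19012 mol
mol H = 2 × 1.712 g H₂O ÷ 18.015 g/mol = 0.19006 mol
mass O = 3.996 − (2.2835 + 0.19158) = 1.5209 g → mol O = 1.5209 ÷ 15.999 = 0.095061 mol
mass % H = 0.19158 g ÷ 3.996 g × 100%

4.79%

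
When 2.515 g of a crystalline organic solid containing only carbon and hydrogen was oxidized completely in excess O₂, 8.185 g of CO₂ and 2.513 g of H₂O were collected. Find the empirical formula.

C2H3

mol C = 8.185 g CO₂ ÷ 44.009 g/mol = 0.18598 mol
mol H = 2 × 2.513 g H₂O ÷ 18.015 g/mol = 0.27899 mol
Divide by the smallest (0.18598 mol): C 1.000, H 1.500
Multiplying each by 2 gives whole numbers: C 2.00, H 3.00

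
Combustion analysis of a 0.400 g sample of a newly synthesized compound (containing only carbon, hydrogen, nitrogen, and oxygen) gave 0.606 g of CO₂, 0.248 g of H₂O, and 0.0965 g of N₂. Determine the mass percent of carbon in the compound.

41.3%

mol C = 0.606 g CO₂ ÷ 44.009 g/mol = 0.01377 mol
mol H = 2 × 0.248 g H₂O ÷ 18.015 g/mol = 0.02753 mol
mol N = 2 × 0.0965 g N₂ ÷ 28.014 g/mol = 0.006889 mol
mass O = 0.400 − (0.1654 + 0.02775 + 0.09650) = 0.1104 g → mol O = 0.1104 ÷ 15.999 = 0.006898 mol
mass % C = 0.1654 g ÷ 0.400 g × 100%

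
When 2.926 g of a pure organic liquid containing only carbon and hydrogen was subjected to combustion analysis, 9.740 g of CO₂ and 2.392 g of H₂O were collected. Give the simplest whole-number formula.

C5H6

mol C = 9.740 g CO₂ ÷ 44.009 g/mol = 0.22132 mol
mol H = 2 × 2.392 g H₂O ÷ 18.015 g/mol = 0.26556 mol
Divide by the smallest (0.22132 mol): C 1.000, H 1.200
Multiplying each by 5 gives whole numbers: C 5.00, H 6.00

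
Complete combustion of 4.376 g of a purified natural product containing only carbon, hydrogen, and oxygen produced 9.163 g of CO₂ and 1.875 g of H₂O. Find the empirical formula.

mol C = 9.163 g CO₂ ÷ 44.009 g/mol = 0.20821 mol
mol H = 2 × 1.875 g H₂O ÷ 18.015 g/mol = 0.20816 mol
mass O = 4.376 − (2.5008 + 0.20983) = 1.6654 g → mol O = 1.6654 ÷ 15.999 = 0.10409 mol
Divide by the smallest (0.10409 mol): C 2.000, H 2.000, O 1.000

C2H2O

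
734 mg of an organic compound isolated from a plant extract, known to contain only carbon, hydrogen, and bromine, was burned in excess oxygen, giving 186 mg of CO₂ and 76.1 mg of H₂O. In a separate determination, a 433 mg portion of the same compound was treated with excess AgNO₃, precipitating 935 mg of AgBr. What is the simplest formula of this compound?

mol C = 0.186 g CO₂ ÷ 44.009 g/mol = 0.004226 mol
mol H = 2 × 0.0761 g H₂O ÷ 18.015 g/mol = 0.008449 mol
From the AgBr data: mol Br per gram of compound = (0.935 ÷ 187.772) ÷ 0.433 = 0.01150 mol/g, so in the 0.734 g combustion sample mol Br = 0.008441 mol
Divide by the smallest (0.004226 mol): C 1.000, H 1.999, Br 1.997

CH2Br2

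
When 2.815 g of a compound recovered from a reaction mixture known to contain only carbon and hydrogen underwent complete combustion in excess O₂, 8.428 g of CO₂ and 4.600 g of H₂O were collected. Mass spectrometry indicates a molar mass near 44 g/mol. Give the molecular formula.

mol C = 8.428 g CO₂ ÷ 44.009 g/mol = 0.19151 mol
mol H = 2 × 4.600 g H₂O ÷ 18.015 g/mol = 0.51069 mol
Divide by the smallest (0.19151 mol): C 1.000, H 2.667
Multiplying each by 3 gives whole numbers: C 3.00, H 8.00
Empirical formula: C3H8
Empirical-formula mass = 44.10 g/mol; 44 ÷ 44.10 ≈ 1, so the molecular formula is C3H8.

C3H8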